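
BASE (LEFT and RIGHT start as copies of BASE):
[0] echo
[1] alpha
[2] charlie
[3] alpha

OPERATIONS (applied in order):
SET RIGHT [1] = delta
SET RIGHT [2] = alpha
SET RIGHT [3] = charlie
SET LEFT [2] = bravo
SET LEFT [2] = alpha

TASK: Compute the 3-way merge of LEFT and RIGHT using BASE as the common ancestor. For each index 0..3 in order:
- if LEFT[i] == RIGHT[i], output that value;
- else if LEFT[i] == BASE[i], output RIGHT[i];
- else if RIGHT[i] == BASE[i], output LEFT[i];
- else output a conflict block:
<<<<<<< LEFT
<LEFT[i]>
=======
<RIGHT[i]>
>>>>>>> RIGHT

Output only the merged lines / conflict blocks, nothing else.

Final LEFT:  [echo, alpha, alpha, alpha]
Final RIGHT: [echo, delta, alpha, charlie]
i=0: L=echo R=echo -> agree -> echo
i=1: L=alpha=BASE, R=delta -> take RIGHT -> delta
i=2: L=alpha R=alpha -> agree -> alpha
i=3: L=alpha=BASE, R=charlie -> take RIGHT -> charlie

Answer: echo
delta
alpha
charlie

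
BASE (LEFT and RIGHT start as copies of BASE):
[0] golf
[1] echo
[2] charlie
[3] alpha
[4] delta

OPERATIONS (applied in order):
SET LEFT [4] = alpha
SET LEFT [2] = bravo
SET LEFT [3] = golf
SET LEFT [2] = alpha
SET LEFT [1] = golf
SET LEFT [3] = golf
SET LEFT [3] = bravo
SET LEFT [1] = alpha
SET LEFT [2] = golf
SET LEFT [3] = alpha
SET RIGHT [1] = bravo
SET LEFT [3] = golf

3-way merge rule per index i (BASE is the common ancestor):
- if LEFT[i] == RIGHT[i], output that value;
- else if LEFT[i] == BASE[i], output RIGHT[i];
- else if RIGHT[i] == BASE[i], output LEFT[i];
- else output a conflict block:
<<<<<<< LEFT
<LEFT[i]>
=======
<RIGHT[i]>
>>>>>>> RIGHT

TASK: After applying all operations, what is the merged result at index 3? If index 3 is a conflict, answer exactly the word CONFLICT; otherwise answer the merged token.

Final LEFT:  [golf, alpha, golf, golf, alpha]
Final RIGHT: [golf, bravo, charlie, alpha, delta]
i=0: L=golf R=golf -> agree -> golf
i=1: BASE=echo L=alpha R=bravo all differ -> CONFLICT
i=2: L=golf, R=charlie=BASE -> take LEFT -> golf
i=3: L=golf, R=alpha=BASE -> take LEFT -> golf
i=4: L=alpha, R=delta=BASE -> take LEFT -> alpha
Index 3 -> golf

Answer: golf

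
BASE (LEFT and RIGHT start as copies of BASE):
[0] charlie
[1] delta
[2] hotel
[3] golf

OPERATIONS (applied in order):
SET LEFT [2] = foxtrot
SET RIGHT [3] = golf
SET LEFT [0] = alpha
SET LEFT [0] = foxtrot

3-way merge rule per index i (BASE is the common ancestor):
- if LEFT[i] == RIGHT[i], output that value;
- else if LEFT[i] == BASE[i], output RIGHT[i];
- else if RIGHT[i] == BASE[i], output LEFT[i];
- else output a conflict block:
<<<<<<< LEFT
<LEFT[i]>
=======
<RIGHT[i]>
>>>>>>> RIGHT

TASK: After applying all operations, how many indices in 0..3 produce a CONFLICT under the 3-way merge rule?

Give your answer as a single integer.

Answer: 0

Derivation:
Final LEFT:  [foxtrot, delta, foxtrot, golf]
Final RIGHT: [charlie, delta, hotel, golf]
i=0: L=foxtrot, R=charlie=BASE -> take LEFT -> foxtrot
i=1: L=delta R=delta -> agree -> delta
i=2: L=foxtrot, R=hotel=BASE -> take LEFT -> foxtrot
i=3: L=golf R=golf -> agree -> golf
Conflict count: 0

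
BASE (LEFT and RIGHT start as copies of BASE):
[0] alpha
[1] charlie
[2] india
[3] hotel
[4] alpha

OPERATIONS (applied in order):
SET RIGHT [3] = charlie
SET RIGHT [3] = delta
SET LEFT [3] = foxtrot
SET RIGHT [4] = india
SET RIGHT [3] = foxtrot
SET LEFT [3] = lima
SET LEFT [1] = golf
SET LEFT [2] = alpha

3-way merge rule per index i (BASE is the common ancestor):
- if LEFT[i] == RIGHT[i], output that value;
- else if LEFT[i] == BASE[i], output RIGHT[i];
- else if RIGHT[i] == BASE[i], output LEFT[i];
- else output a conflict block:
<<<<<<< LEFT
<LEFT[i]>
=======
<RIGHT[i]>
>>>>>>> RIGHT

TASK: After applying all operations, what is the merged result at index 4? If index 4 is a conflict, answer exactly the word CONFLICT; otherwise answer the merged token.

Final LEFT:  [alpha, golf, alpha, lima, alpha]
Final RIGHT: [alpha, charlie, india, foxtrot, india]
i=0: L=alpha R=alpha -> agree -> alpha
i=1: L=golf, R=charlie=BASE -> take LEFT -> golf
i=2: L=alpha, R=india=BASE -> take LEFT -> alpha
i=3: BASE=hotel L=lima R=foxtrot all differ -> CONFLICT
i=4: L=alpha=BASE, R=india -> take RIGHT -> india
Index 4 -> india

Answer: india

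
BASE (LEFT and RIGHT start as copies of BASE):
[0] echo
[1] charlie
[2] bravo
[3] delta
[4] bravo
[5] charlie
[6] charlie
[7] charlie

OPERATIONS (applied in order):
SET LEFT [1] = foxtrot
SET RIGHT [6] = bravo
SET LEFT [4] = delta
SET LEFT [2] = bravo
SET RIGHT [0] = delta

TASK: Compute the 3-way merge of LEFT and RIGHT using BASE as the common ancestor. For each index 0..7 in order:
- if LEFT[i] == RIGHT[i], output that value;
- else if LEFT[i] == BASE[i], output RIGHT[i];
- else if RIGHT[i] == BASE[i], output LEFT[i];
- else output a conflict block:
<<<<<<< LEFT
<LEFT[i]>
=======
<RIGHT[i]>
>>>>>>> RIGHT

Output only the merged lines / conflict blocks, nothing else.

Answer: delta
foxtrot
bravo
delta
delta
charlie
bravo
charlie

Derivation:
Final LEFT:  [echo, foxtrot, bravo, delta, delta, charlie, charlie, charlie]
Final RIGHT: [delta, charlie, bravo, delta, bravo, charlie, bravo, charlie]
i=0: L=echo=BASE, R=delta -> take RIGHT -> delta
i=1: L=foxtrot, R=charlie=BASE -> take LEFT -> foxtrot
i=2: L=bravo R=bravo -> agree -> bravo
i=3: L=delta R=delta -> agree -> delta
i=4: L=delta, R=bravo=BASE -> take LEFT -> delta
i=5: L=charlie R=charlie -> agree -> charlie
i=6: L=charlie=BASE, R=bravo -> take RIGHT -> bravo
i=7: L=charlie R=charlie -> agree -> charlie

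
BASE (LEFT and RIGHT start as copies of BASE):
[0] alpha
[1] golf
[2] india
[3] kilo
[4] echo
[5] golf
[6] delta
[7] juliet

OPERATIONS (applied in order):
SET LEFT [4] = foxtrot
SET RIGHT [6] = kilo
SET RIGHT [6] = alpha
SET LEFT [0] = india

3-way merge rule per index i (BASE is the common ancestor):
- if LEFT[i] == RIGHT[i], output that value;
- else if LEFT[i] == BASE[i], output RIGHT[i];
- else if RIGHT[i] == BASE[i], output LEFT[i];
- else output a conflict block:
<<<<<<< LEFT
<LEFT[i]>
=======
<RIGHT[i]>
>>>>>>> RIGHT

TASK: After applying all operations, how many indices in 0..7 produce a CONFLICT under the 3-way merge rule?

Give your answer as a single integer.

Answer: 0

Derivation:
Final LEFT:  [india, golf, india, kilo, foxtrot, golf, delta, juliet]
Final RIGHT: [alpha, golf, india, kilo, echo, golf, alpha, juliet]
i=0: L=india, R=alpha=BASE -> take LEFT -> india
i=1: L=golf R=golf -> agree -> golf
i=2: L=india R=india -> agree -> india
i=3: L=kilo R=kilo -> agree -> kilo
i=4: L=foxtrot, R=echo=BASE -> take LEFT -> foxtrot
i=5: L=golf R=golf -> agree -> golf
i=6: L=delta=BASE, R=alpha -> take RIGHT -> alpha
i=7: L=juliet R=juliet -> agree -> juliet
Conflict count: 0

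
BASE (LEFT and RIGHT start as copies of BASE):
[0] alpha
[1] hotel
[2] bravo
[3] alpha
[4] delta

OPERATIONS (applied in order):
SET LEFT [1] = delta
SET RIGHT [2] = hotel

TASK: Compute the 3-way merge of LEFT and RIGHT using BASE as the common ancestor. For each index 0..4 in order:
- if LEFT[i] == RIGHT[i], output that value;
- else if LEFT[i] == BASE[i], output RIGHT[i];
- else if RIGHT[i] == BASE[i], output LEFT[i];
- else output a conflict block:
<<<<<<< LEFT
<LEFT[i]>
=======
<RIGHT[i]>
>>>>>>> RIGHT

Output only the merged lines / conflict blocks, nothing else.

Final LEFT:  [alpha, delta, bravo, alpha, delta]
Final RIGHT: [alpha, hotel, hotel, alpha, delta]
i=0: L=alpha R=alpha -> agree -> alpha
i=1: L=delta, R=hotel=BASE -> take LEFT -> delta
i=2: L=bravo=BASE, R=hotel -> take RIGHT -> hotel
i=3: L=alpha R=alpha -> agree -> alpha
i=4: L=delta R=delta -> agree -> delta

Answer: alpha
delta
hotel
alpha
delta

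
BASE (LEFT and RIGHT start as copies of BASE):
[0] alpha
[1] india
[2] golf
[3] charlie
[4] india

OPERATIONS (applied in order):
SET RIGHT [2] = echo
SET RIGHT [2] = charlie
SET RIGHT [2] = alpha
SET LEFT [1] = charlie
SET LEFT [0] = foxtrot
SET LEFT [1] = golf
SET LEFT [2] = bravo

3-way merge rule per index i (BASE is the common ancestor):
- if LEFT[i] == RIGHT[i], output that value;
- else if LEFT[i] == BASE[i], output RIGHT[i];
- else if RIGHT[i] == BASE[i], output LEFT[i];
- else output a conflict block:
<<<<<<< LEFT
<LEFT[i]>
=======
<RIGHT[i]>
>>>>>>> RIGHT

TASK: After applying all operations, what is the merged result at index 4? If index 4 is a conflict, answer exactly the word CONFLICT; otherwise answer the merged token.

Answer: india

Derivation:
Final LEFT:  [foxtrot, golf, bravo, charlie, india]
Final RIGHT: [alpha, india, alpha, charlie, india]
i=0: L=foxtrot, R=alpha=BASE -> take LEFT -> foxtrot
i=1: L=golf, R=india=BASE -> take LEFT -> golf
i=2: BASE=golf L=bravo R=alpha all differ -> CONFLICT
i=3: L=charlie R=charlie -> agree -> charlie
i=4: L=india R=india -> agree -> india
Index 4 -> india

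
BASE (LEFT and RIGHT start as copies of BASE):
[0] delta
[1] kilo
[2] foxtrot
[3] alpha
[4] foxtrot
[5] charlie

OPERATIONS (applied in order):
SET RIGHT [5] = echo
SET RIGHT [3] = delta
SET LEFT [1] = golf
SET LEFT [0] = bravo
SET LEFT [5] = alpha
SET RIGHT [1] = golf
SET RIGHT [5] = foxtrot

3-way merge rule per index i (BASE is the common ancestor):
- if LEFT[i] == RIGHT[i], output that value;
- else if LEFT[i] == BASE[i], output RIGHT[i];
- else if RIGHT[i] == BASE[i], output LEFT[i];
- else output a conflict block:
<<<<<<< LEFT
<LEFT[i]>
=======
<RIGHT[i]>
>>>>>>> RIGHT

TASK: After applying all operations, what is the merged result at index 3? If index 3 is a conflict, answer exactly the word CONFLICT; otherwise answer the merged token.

Answer: delta

Derivation:
Final LEFT:  [bravo, golf, foxtrot, alpha, foxtrot, alpha]
Final RIGHT: [delta, golf, foxtrot, delta, foxtrot, foxtrot]
i=0: L=bravo, R=delta=BASE -> take LEFT -> bravo
i=1: L=golf R=golf -> agree -> golf
i=2: L=foxtrot R=foxtrot -> agree -> foxtrot
i=3: L=alpha=BASE, R=delta -> take RIGHT -> delta
i=4: L=foxtrot R=foxtrot -> agree -> foxtrot
i=5: BASE=charlie L=alpha R=foxtrot all differ -> CONFLICT
Index 3 -> delta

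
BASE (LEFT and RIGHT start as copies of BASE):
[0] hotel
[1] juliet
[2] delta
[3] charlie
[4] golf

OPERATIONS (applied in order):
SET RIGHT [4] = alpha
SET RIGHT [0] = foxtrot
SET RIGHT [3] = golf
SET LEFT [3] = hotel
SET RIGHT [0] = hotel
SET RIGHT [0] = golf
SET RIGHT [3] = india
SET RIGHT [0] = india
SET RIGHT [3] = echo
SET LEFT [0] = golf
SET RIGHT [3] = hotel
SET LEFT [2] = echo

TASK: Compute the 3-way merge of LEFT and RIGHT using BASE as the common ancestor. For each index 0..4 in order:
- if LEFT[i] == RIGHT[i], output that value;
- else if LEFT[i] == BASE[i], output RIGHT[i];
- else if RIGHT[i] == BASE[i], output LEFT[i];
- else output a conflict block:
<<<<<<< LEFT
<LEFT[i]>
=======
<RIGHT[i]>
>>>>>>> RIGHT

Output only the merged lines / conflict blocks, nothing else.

Final LEFT:  [golf, juliet, echo, hotel, golf]
Final RIGHT: [india, juliet, delta, hotel, alpha]
i=0: BASE=hotel L=golf R=india all differ -> CONFLICT
i=1: L=juliet R=juliet -> agree -> juliet
i=2: L=echo, R=delta=BASE -> take LEFT -> echo
i=3: L=hotel R=hotel -> agree -> hotel
i=4: L=golf=BASE, R=alpha -> take RIGHT -> alpha

Answer: <<<<<<< LEFT
golf
=======
india
>>>>>>> RIGHT
juliet
echo
hotel
alpha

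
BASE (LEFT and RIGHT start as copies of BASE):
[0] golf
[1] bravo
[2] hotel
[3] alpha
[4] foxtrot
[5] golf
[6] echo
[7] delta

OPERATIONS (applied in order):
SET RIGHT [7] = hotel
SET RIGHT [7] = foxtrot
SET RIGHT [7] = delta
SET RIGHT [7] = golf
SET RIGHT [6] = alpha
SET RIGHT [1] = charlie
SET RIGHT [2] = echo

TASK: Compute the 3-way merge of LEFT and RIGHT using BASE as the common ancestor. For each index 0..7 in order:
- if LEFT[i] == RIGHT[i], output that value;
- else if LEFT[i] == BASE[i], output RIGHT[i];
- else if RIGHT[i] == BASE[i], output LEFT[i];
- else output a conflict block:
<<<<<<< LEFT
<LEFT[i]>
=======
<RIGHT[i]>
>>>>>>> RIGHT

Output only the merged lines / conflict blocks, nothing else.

Final LEFT:  [golf, bravo, hotel, alpha, foxtrot, golf, echo, delta]
Final RIGHT: [golf, charlie, echo, alpha, foxtrot, golf, alpha, golf]
i=0: L=golf R=golf -> agree -> golf
i=1: L=bravo=BASE, R=charlie -> take RIGHT -> charlie
i=2: L=hotel=BASE, R=echo -> take RIGHT -> echo
i=3: L=alpha R=alpha -> agree -> alpha
i=4: L=foxtrot R=foxtrot -> agree -> foxtrot
i=5: L=golf R=golf -> agree -> golf
i=6: L=echo=BASE, R=alpha -> take RIGHT -> alpha
i=7: L=delta=BASE, R=golf -> take RIGHT -> golf

Answer: golf
charlie
echo
alpha
foxtrot
golf
alpha
golf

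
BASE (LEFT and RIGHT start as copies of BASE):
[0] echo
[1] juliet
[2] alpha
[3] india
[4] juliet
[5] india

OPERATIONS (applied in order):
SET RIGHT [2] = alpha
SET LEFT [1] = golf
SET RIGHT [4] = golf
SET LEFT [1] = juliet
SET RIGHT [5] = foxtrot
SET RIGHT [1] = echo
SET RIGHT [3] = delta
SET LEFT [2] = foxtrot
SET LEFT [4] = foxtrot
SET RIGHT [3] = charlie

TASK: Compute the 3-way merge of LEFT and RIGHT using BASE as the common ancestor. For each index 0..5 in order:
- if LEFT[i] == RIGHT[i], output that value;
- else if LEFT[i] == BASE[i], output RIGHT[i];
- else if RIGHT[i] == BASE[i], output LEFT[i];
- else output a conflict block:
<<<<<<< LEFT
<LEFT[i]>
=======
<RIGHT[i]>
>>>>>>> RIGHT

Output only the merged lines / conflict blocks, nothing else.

Final LEFT:  [echo, juliet, foxtrot, india, foxtrot, india]
Final RIGHT: [echo, echo, alpha, charlie, golf, foxtrot]
i=0: L=echo R=echo -> agree -> echo
i=1: L=juliet=BASE, R=echo -> take RIGHT -> echo
i=2: L=foxtrot, R=alpha=BASE -> take LEFT -> foxtrot
i=3: L=india=BASE, R=charlie -> take RIGHT -> charlie
i=4: BASE=juliet L=foxtrot R=golf all differ -> CONFLICT
i=5: L=india=BASE, R=foxtrot -> take RIGHT -> foxtrot

Answer: echo
echo
foxtrot
charlie
<<<<<<< LEFT
foxtrot
=======
golf
>>>>>>> RIGHT
foxtrot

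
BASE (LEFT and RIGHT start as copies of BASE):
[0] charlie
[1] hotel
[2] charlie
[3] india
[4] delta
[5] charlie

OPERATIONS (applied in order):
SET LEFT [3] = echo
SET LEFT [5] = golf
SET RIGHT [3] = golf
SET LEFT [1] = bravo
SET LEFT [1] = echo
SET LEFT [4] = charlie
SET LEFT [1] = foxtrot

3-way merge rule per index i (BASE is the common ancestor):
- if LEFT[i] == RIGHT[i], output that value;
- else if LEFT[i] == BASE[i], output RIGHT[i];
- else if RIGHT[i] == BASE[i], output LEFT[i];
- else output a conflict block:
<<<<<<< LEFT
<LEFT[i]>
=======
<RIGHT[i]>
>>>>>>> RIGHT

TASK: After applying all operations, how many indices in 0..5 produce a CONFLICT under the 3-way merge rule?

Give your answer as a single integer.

Final LEFT:  [charlie, foxtrot, charlie, echo, charlie, golf]
Final RIGHT: [charlie, hotel, charlie, golf, delta, charlie]
i=0: L=charlie R=charlie -> agree -> charlie
i=1: L=foxtrot, R=hotel=BASE -> take LEFT -> foxtrot
i=2: L=charlie R=charlie -> agree -> charlie
i=3: BASE=india L=echo R=golf all differ -> CONFLICT
i=4: L=charlie, R=delta=BASE -> take LEFT -> charlie
i=5: L=golf, R=charlie=BASE -> take LEFT -> golf
Conflict count: 1

Answer: 1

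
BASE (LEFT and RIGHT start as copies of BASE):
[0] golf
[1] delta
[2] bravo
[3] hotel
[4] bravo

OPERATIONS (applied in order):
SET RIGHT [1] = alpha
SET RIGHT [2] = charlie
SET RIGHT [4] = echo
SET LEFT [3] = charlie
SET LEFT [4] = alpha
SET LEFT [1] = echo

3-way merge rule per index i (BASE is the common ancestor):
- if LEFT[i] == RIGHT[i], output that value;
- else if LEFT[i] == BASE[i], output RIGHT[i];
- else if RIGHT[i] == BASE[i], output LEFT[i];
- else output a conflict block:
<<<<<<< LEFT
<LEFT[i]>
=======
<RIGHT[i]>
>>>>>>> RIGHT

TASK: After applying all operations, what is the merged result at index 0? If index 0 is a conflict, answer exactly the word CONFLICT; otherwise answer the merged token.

Answer: golf

Derivation:
Final LEFT:  [golf, echo, bravo, charlie, alpha]
Final RIGHT: [golf, alpha, charlie, hotel, echo]
i=0: L=golf R=golf -> agree -> golf
i=1: BASE=delta L=echo R=alpha all differ -> CONFLICT
i=2: L=bravo=BASE, R=charlie -> take RIGHT -> charlie
i=3: L=charlie, R=hotel=BASE -> take LEFT -> charlie
i=4: BASE=bravo L=alpha R=echo all differ -> CONFLICT
Index 0 -> golf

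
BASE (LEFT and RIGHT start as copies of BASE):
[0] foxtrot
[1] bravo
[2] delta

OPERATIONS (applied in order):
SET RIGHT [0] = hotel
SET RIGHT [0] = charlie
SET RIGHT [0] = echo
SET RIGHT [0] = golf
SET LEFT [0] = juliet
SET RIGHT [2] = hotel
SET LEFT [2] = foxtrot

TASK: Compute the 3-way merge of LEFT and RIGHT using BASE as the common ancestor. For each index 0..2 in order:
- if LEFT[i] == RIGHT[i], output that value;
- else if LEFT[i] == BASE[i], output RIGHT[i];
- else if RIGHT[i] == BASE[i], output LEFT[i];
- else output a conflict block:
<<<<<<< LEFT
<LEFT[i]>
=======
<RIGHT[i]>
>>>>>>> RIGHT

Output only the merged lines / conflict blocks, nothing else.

Final LEFT:  [juliet, bravo, foxtrot]
Final RIGHT: [golf, bravo, hotel]
i=0: BASE=foxtrot L=juliet R=golf all differ -> CONFLICT
i=1: L=bravo R=bravo -> agree -> bravo
i=2: BASE=delta L=foxtrot R=hotel all differ -> CONFLICT

Answer: <<<<<<< LEFT
juliet
=======
golf
>>>>>>> RIGHT
bravo
<<<<<<< LEFT
foxtrot
=======
hotel
>>>>>>> RIGHT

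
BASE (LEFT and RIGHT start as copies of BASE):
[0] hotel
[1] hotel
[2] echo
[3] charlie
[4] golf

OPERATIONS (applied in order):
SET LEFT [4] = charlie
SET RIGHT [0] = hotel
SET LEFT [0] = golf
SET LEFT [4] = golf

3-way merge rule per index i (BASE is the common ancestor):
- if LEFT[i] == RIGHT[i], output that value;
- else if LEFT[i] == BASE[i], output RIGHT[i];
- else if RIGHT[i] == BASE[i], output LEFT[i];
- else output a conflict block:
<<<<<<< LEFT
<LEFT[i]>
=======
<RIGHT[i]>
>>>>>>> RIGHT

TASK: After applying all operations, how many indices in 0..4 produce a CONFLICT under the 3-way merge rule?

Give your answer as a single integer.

Final LEFT:  [golf, hotel, echo, charlie, golf]
Final RIGHT: [hotel, hotel, echo, charlie, golf]
i=0: L=golf, R=hotel=BASE -> take LEFT -> golf
i=1: L=hotel R=hotel -> agree -> hotel
i=2: L=echo R=echo -> agree -> echo
i=3: L=charlie R=charlie -> agree -> charlie
i=4: L=golf R=golf -> agree -> golf
Conflict count: 0

Answer: 0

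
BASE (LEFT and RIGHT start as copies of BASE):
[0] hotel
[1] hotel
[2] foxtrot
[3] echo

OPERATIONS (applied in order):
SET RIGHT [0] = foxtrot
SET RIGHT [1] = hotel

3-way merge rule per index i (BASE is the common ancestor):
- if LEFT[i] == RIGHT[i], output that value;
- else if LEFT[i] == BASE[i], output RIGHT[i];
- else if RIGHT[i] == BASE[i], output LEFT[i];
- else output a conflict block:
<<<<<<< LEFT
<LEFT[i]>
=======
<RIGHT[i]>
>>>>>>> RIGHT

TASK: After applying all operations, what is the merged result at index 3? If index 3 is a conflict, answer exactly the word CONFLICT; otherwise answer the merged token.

Answer: echo

Derivation:
Final LEFT:  [hotel, hotel, foxtrot, echo]
Final RIGHT: [foxtrot, hotel, foxtrot, echo]
i=0: L=hotel=BASE, R=foxtrot -> take RIGHT -> foxtrot
i=1: L=hotel R=hotel -> agree -> hotel
i=2: L=foxtrot R=foxtrot -> agree -> foxtrot
i=3: L=echo R=echo -> agree -> echo
Index 3 -> echo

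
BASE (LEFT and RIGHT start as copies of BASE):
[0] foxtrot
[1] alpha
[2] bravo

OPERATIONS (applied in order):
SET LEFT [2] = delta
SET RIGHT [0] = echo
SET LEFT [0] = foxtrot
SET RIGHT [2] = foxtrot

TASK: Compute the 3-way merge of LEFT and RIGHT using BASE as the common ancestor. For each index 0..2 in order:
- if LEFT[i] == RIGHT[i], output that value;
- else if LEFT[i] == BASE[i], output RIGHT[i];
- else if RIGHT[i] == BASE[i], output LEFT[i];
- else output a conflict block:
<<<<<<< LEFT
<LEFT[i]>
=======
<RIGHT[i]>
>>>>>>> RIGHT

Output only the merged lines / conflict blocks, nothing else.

Answer: echo
alpha
<<<<<<< LEFT
delta
=======
foxtrot
>>>>>>> RIGHT

Derivation:
Final LEFT:  [foxtrot, alpha, delta]
Final RIGHT: [echo, alpha, foxtrot]
i=0: L=foxtrot=BASE, R=echo -> take RIGHT -> echo
i=1: L=alpha R=alpha -> agree -> alpha
i=2: BASE=bravo L=delta R=foxtrot all differ -> CONFLICT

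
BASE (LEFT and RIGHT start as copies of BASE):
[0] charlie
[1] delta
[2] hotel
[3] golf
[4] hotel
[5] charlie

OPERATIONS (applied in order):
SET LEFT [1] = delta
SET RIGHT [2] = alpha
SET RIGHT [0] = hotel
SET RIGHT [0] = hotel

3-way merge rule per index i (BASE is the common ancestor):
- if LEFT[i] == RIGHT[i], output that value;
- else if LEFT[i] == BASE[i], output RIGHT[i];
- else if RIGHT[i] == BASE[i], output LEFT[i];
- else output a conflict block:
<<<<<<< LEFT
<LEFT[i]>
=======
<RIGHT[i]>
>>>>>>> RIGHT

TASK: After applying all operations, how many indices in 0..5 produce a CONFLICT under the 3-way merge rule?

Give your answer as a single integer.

Answer: 0

Derivation:
Final LEFT:  [charlie, delta, hotel, golf, hotel, charlie]
Final RIGHT: [hotel, delta, alpha, golf, hotel, charlie]
i=0: L=charlie=BASE, R=hotel -> take RIGHT -> hotel
i=1: L=delta R=delta -> agree -> delta
i=2: L=hotel=BASE, R=alpha -> take RIGHT -> alpha
i=3: L=golf R=golf -> agree -> golf
i=4: L=hotel R=hotel -> agree -> hotel
i=5: L=charlie R=charlie -> agree -> charlie
Conflict count: 0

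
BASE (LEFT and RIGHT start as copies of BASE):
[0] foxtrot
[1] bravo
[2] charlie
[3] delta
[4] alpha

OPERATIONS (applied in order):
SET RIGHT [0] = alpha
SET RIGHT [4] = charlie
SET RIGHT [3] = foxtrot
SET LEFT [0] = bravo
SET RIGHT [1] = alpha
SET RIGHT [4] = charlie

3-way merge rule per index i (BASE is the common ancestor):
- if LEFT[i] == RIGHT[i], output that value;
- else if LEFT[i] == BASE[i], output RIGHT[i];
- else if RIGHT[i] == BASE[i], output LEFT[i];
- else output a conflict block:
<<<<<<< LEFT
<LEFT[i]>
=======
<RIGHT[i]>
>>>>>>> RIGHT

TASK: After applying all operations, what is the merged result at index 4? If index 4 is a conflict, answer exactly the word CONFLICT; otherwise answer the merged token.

Final LEFT:  [bravo, bravo, charlie, delta, alpha]
Final RIGHT: [alpha, alpha, charlie, foxtrot, charlie]
i=0: BASE=foxtrot L=bravo R=alpha all differ -> CONFLICT
i=1: L=bravo=BASE, R=alpha -> take RIGHT -> alpha
i=2: L=charlie R=charlie -> agree -> charlie
i=3: L=delta=BASE, R=foxtrot -> take RIGHT -> foxtrot
i=4: L=alpha=BASE, R=charlie -> take RIGHT -> charlie
Index 4 -> charlie

Answer: charlie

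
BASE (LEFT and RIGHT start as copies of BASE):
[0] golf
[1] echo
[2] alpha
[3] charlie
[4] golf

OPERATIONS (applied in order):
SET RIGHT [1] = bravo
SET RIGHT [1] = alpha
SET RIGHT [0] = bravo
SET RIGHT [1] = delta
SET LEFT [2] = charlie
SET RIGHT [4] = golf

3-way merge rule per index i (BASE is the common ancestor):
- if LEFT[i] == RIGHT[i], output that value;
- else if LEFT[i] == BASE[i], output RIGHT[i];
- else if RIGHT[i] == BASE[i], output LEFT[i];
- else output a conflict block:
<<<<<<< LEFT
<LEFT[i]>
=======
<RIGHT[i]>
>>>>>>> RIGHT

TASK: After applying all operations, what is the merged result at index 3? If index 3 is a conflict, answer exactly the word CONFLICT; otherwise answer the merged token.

Final LEFT:  [golf, echo, charlie, charlie, golf]
Final RIGHT: [bravo, delta, alpha, charlie, golf]
i=0: L=golf=BASE, R=bravo -> take RIGHT -> bravo
i=1: L=echo=BASE, R=delta -> take RIGHT -> delta
i=2: L=charlie, R=alpha=BASE -> take LEFT -> charlie
i=3: L=charlie R=charlie -> agree -> charlie
i=4: L=golf R=golf -> agree -> golf
Index 3 -> charlie

Answer: charlie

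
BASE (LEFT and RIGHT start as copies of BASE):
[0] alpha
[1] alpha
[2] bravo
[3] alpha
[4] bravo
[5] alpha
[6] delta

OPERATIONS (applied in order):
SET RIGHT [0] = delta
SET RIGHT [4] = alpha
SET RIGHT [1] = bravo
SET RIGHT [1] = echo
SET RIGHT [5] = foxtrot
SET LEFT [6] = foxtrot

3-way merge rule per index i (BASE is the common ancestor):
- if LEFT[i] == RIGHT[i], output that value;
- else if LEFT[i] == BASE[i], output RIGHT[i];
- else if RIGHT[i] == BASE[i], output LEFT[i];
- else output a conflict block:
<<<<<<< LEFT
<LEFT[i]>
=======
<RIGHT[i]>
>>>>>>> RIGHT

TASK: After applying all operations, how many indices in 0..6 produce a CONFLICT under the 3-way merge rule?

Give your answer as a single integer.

Final LEFT:  [alpha, alpha, bravo, alpha, bravo, alpha, foxtrot]
Final RIGHT: [delta, echo, bravo, alpha, alpha, foxtrot, delta]
i=0: L=alpha=BASE, R=delta -> take RIGHT -> delta
i=1: L=alpha=BASE, R=echo -> take RIGHT -> echo
i=2: L=bravo R=bravo -> agree -> bravo
i=3: L=alpha R=alpha -> agree -> alpha
i=4: L=bravo=BASE, R=alpha -> take RIGHT -> alpha
i=5: L=alpha=BASE, R=foxtrot -> take RIGHT -> foxtrot
i=6: L=foxtrot, R=delta=BASE -> take LEFT -> foxtrot
Conflict count: 0

Answer: 0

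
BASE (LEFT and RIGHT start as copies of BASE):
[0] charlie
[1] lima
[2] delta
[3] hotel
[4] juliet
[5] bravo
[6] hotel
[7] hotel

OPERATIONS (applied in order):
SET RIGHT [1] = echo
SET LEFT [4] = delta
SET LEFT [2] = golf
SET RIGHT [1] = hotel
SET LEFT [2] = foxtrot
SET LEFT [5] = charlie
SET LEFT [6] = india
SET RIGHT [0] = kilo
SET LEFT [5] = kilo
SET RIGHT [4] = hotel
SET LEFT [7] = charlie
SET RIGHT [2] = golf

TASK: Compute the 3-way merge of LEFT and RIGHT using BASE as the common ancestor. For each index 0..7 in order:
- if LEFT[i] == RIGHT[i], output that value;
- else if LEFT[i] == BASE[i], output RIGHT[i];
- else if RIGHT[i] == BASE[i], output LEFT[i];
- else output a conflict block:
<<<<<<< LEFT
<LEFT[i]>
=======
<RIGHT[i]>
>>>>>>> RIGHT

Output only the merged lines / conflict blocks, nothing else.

Final LEFT:  [charlie, lima, foxtrot, hotel, delta, kilo, india, charlie]
Final RIGHT: [kilo, hotel, golf, hotel, hotel, bravo, hotel, hotel]
i=0: L=charlie=BASE, R=kilo -> take RIGHT -> kilo
i=1: L=lima=BASE, R=hotel -> take RIGHT -> hotel
i=2: BASE=delta L=foxtrot R=golf all differ -> CONFLICT
i=3: L=hotel R=hotel -> agree -> hotel
i=4: BASE=juliet L=delta R=hotel all differ -> CONFLICT
i=5: L=kilo, R=bravo=BASE -> take LEFT -> kilo
i=6: L=india, R=hotel=BASE -> take LEFT -> india
i=7: L=charlie, R=hotel=BASE -> take LEFT -> charlie

Answer: kilo
hotel
<<<<<<< LEFT
foxtrot
=======
golf
>>>>>>> RIGHT
hotel
<<<<<<< LEFT
delta
=======
hotel
>>>>>>> RIGHT
kilo
india
charlie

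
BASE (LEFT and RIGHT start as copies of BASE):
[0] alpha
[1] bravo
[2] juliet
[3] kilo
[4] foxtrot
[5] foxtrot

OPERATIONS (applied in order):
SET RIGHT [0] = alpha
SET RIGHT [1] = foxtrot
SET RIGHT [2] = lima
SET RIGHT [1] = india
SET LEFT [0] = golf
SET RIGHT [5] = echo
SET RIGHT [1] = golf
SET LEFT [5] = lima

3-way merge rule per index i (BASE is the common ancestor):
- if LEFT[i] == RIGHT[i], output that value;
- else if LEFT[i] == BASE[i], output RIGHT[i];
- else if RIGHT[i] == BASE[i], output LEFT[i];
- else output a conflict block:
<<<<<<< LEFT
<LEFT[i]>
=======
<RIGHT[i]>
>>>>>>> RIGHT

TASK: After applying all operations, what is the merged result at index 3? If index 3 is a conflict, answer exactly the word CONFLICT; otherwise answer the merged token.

Final LEFT:  [golf, bravo, juliet, kilo, foxtrot, lima]
Final RIGHT: [alpha, golf, lima, kilo, foxtrot, echo]
i=0: L=golf, R=alpha=BASE -> take LEFT -> golf
i=1: L=bravo=BASE, R=golf -> take RIGHT -> golf
i=2: L=juliet=BASE, R=lima -> take RIGHT -> lima
i=3: L=kilo R=kilo -> agree -> kilo
i=4: L=foxtrot R=foxtrot -> agree -> foxtrot
i=5: BASE=foxtrot L=lima R=echo all differ -> CONFLICT
Index 3 -> kilo

Answer: kilo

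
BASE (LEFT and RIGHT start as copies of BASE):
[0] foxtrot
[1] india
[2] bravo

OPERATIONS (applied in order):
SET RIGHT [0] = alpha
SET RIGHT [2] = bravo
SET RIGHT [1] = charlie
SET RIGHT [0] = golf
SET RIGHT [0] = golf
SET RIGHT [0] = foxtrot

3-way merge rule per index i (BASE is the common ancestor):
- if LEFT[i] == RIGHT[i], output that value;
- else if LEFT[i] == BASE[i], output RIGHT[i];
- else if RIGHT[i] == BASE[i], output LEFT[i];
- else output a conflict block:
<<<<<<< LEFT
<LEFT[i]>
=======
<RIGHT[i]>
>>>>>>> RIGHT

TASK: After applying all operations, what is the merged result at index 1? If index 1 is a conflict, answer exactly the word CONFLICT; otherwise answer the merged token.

Final LEFT:  [foxtrot, india, bravo]
Final RIGHT: [foxtrot, charlie, bravo]
i=0: L=foxtrot R=foxtrot -> agree -> foxtrot
i=1: L=india=BASE, R=charlie -> take RIGHT -> charlie
i=2: L=bravo R=bravo -> agree -> bravo
Index 1 -> charlie

Answer: charlie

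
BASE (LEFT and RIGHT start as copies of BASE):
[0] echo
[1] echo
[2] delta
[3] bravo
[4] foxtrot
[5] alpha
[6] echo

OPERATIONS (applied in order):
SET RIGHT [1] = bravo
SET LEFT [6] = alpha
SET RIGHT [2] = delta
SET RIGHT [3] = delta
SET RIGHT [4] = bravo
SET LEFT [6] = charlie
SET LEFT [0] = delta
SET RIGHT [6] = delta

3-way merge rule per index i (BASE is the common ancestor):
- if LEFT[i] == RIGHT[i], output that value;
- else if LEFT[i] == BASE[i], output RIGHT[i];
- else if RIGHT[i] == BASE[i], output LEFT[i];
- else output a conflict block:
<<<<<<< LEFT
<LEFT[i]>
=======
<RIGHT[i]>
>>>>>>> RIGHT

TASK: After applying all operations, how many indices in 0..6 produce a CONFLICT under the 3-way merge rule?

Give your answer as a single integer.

Final LEFT:  [delta, echo, delta, bravo, foxtrot, alpha, charlie]
Final RIGHT: [echo, bravo, delta, delta, bravo, alpha, delta]
i=0: L=delta, R=echo=BASE -> take LEFT -> delta
i=1: L=echo=BASE, R=bravo -> take RIGHT -> bravo
i=2: L=delta R=delta -> agree -> delta
i=3: L=bravo=BASE, R=delta -> take RIGHT -> delta
i=4: L=foxtrot=BASE, R=bravo -> take RIGHT -> bravo
i=5: L=alpha R=alpha -> agree -> alpha
i=6: BASE=echo L=charlie R=delta all differ -> CONFLICT
Conflict count: 1

Answer: 1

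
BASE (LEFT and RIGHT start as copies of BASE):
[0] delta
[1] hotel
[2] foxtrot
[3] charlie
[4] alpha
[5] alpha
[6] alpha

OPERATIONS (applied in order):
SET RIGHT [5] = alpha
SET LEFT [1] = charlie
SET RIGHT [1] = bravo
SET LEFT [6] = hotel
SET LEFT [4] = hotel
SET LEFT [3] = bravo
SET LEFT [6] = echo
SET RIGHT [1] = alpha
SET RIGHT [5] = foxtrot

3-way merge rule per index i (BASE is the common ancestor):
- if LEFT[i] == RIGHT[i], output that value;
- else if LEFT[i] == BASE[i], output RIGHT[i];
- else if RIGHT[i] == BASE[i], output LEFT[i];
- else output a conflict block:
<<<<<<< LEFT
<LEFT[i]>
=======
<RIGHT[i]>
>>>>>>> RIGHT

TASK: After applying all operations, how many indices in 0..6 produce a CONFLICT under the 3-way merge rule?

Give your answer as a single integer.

Answer: 1

Derivation:
Final LEFT:  [delta, charlie, foxtrot, bravo, hotel, alpha, echo]
Final RIGHT: [delta, alpha, foxtrot, charlie, alpha, foxtrot, alpha]
i=0: L=delta R=delta -> agree -> delta
i=1: BASE=hotel L=charlie R=alpha all differ -> CONFLICT
i=2: L=foxtrot R=foxtrot -> agree -> foxtrot
i=3: L=bravo, R=charlie=BASE -> take LEFT -> bravo
i=4: L=hotel, R=alpha=BASE -> take LEFT -> hotel
i=5: L=alpha=BASE, R=foxtrot -> take RIGHT -> foxtrot
i=6: L=echo, R=alpha=BASE -> take LEFT -> echo
Conflict count: 1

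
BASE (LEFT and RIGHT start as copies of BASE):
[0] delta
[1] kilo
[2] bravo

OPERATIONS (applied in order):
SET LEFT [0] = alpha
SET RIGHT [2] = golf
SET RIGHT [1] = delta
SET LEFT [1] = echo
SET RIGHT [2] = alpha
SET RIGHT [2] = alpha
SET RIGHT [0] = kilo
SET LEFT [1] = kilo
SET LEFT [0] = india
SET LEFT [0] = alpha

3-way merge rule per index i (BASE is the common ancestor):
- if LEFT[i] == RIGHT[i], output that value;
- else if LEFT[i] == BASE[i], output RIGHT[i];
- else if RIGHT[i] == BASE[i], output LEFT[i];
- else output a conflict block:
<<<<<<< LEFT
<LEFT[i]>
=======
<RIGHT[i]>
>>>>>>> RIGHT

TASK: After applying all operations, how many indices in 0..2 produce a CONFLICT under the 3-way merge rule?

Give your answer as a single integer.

Final LEFT:  [alpha, kilo, bravo]
Final RIGHT: [kilo, delta, alpha]
i=0: BASE=delta L=alpha R=kilo all differ -> CONFLICT
i=1: L=kilo=BASE, R=delta -> take RIGHT -> delta
i=2: L=bravo=BASE, R=alpha -> take RIGHT -> alpha
Conflict count: 1

Answer: 1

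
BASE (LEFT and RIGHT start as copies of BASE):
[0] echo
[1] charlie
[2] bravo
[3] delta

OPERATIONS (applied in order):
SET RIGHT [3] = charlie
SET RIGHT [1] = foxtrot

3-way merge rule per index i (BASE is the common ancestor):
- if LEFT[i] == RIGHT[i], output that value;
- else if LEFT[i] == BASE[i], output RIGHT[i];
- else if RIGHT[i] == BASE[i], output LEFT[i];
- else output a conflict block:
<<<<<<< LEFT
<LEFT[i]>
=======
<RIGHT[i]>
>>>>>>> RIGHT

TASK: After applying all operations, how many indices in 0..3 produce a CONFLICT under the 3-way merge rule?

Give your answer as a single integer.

Answer: 0

Derivation:
Final LEFT:  [echo, charlie, bravo, delta]
Final RIGHT: [echo, foxtrot, bravo, charlie]
i=0: L=echo R=echo -> agree -> echo
i=1: L=charlie=BASE, R=foxtrot -> take RIGHT -> foxtrot
i=2: L=bravo R=bravo -> agree -> bravo
i=3: L=delta=BASE, R=charlie -> take RIGHT -> charlie
Conflict count: 0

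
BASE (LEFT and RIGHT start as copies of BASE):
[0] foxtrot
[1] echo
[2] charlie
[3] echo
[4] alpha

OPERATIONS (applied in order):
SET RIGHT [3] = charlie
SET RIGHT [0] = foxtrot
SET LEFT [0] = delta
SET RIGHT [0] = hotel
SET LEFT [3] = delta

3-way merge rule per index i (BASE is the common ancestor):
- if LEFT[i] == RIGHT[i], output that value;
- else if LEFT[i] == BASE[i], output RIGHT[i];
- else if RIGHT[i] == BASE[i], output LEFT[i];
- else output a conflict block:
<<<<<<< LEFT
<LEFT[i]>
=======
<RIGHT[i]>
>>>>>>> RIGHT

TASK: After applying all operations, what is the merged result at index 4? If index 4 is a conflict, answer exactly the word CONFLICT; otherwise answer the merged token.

Final LEFT:  [delta, echo, charlie, delta, alpha]
Final RIGHT: [hotel, echo, charlie, charlie, alpha]
i=0: BASE=foxtrot L=delta R=hotel all differ -> CONFLICT
i=1: L=echo R=echo -> agree -> echo
i=2: L=charlie R=charlie -> agree -> charlie
i=3: BASE=echo L=delta R=charlie all differ -> CONFLICT
i=4: L=alpha R=alpha -> agree -> alpha
Index 4 -> alpha

Answer: alpha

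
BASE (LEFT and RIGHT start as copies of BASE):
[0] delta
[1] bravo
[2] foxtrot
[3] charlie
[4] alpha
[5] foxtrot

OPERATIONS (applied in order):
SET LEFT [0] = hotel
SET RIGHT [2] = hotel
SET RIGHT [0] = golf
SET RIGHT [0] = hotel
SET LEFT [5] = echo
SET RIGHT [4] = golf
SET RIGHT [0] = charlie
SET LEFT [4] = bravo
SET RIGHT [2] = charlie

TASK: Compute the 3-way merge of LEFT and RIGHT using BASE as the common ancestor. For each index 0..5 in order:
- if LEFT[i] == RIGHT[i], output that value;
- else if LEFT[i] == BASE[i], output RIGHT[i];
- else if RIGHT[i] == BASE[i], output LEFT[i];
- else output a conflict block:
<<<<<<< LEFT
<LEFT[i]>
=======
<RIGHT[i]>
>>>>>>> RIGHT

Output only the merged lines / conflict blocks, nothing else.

Final LEFT:  [hotel, bravo, foxtrot, charlie, bravo, echo]
Final RIGHT: [charlie, bravo, charlie, charlie, golf, foxtrot]
i=0: BASE=delta L=hotel R=charlie all differ -> CONFLICT
i=1: L=bravo R=bravo -> agree -> bravo
i=2: L=foxtrot=BASE, R=charlie -> take RIGHT -> charlie
i=3: L=charlie R=charlie -> agree -> charlie
i=4: BASE=alpha L=bravo R=golf all differ -> CONFLICT
i=5: L=echo, R=foxtrot=BASE -> take LEFT -> echo

Answer: <<<<<<< LEFT
hotel
=======
charlie
>>>>>>> RIGHT
bravo
charlie
charlie
<<<<<<< LEFT
bravo
=======
golf
>>>>>>> RIGHT
echo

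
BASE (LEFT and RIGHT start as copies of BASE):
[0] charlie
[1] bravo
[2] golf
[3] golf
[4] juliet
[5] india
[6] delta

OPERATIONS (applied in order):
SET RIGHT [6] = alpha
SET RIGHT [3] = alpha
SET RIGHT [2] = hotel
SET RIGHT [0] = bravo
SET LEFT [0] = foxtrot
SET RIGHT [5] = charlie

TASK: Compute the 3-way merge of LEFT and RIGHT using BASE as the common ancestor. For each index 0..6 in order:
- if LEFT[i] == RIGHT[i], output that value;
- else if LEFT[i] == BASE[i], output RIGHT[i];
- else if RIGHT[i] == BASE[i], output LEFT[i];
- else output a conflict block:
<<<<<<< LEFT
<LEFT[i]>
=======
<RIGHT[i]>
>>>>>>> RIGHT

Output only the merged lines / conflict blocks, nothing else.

Final LEFT:  [foxtrot, bravo, golf, golf, juliet, india, delta]
Final RIGHT: [bravo, bravo, hotel, alpha, juliet, charlie, alpha]
i=0: BASE=charlie L=foxtrot R=bravo all differ -> CONFLICT
i=1: L=bravo R=bravo -> agree -> bravo
i=2: L=golf=BASE, R=hotel -> take RIGHT -> hotel
i=3: L=golf=BASE, R=alpha -> take RIGHT -> alpha
i=4: L=juliet R=juliet -> agree -> juliet
i=5: L=india=BASE, R=charlie -> take RIGHT -> charlie
i=6: L=delta=BASE, R=alpha -> take RIGHT -> alpha

Answer: <<<<<<< LEFT
foxtrot
=======
bravo
>>>>>>> RIGHT
bravo
hotel
alpha
juliet
charlie
alpha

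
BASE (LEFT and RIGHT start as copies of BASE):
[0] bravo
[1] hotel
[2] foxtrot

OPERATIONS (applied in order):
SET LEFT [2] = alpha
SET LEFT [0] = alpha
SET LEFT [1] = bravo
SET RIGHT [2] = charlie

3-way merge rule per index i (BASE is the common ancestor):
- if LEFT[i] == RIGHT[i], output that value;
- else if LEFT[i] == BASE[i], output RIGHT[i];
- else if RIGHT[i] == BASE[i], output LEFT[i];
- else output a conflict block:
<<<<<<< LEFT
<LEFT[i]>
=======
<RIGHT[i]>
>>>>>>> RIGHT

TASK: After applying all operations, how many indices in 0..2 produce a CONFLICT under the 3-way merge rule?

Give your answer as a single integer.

Final LEFT:  [alpha, bravo, alpha]
Final RIGHT: [bravo, hotel, charlie]
i=0: L=alpha, R=bravo=BASE -> take LEFT -> alpha
i=1: L=bravo, R=hotel=BASE -> take LEFT -> bravo
i=2: BASE=foxtrot L=alpha R=charlie all differ -> CONFLICT
Conflict count: 1

Answer: 1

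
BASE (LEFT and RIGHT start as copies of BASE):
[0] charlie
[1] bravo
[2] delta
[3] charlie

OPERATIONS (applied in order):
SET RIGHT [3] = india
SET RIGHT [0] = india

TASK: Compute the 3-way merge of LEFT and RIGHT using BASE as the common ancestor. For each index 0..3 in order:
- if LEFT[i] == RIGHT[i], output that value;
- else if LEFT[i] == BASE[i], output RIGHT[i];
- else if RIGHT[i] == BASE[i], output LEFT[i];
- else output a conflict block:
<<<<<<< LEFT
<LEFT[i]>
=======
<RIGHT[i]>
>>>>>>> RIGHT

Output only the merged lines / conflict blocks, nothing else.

Final LEFT:  [charlie, bravo, delta, charlie]
Final RIGHT: [india, bravo, delta, india]
i=0: L=charlie=BASE, R=india -> take RIGHT -> india
i=1: L=bravo R=bravo -> agree -> bravo
i=2: L=delta R=delta -> agree -> delta
i=3: L=charlie=BASE, R=india -> take RIGHT -> india

Answer: india
bravo
delta
india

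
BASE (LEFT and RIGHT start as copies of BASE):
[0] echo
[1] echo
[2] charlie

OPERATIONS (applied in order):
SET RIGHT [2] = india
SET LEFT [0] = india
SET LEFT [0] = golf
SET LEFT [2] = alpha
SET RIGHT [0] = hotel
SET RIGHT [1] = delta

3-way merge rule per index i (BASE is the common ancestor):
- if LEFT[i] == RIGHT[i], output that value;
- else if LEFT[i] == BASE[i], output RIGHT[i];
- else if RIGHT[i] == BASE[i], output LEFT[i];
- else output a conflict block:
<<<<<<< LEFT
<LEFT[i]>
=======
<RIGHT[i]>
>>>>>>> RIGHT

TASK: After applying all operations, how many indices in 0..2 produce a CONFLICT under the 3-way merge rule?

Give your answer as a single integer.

Final LEFT:  [golf, echo, alpha]
Final RIGHT: [hotel, delta, india]
i=0: BASE=echo L=golf R=hotel all differ -> CONFLICT
i=1: L=echo=BASE, R=delta -> take RIGHT -> delta
i=2: BASE=charlie L=alpha R=india all differ -> CONFLICT
Conflict count: 2

Answer: 2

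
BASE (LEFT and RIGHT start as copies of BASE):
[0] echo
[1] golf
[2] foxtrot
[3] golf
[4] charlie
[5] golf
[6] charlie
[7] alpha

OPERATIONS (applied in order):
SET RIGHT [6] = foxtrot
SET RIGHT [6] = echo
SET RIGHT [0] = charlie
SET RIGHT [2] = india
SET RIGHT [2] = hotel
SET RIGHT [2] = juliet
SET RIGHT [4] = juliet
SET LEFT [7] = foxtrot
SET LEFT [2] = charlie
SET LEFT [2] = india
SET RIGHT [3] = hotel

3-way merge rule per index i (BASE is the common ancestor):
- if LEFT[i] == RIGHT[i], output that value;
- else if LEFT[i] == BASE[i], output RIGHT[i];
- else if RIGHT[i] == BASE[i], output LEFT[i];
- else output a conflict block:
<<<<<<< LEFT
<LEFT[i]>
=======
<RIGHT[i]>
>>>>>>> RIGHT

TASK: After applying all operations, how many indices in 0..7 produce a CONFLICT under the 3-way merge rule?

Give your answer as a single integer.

Answer: 1

Derivation:
Final LEFT:  [echo, golf, india, golf, charlie, golf, charlie, foxtrot]
Final RIGHT: [charlie, golf, juliet, hotel, juliet, golf, echo, alpha]
i=0: L=echo=BASE, R=charlie -> take RIGHT -> charlie
i=1: L=golf R=golf -> agree -> golf
i=2: BASE=foxtrot L=india R=juliet all differ -> CONFLICT
i=3: L=golf=BASE, R=hotel -> take RIGHT -> hotel
i=4: L=charlie=BASE, R=juliet -> take RIGHT -> juliet
i=5: L=golf R=golf -> agree -> golf
i=6: L=charlie=BASE, R=echo -> take RIGHT -> echo
i=7: L=foxtrot, R=alpha=BASE -> take LEFT -> foxtrot
Conflict count: 1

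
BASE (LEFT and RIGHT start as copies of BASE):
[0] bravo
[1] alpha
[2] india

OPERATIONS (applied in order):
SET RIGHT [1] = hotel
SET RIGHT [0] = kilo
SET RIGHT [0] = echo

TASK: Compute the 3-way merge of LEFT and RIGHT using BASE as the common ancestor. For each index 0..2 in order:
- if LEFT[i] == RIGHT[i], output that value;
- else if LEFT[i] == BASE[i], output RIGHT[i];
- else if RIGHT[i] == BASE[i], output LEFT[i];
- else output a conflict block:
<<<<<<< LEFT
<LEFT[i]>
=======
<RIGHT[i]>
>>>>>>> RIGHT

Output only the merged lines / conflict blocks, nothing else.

Final LEFT:  [bravo, alpha, india]
Final RIGHT: [echo, hotel, india]
i=0: L=bravo=BASE, R=echo -> take RIGHT -> echo
i=1: L=alpha=BASE, R=hotel -> take RIGHT -> hotel
i=2: L=india R=india -> agree -> india

Answer: echo
hotel
india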